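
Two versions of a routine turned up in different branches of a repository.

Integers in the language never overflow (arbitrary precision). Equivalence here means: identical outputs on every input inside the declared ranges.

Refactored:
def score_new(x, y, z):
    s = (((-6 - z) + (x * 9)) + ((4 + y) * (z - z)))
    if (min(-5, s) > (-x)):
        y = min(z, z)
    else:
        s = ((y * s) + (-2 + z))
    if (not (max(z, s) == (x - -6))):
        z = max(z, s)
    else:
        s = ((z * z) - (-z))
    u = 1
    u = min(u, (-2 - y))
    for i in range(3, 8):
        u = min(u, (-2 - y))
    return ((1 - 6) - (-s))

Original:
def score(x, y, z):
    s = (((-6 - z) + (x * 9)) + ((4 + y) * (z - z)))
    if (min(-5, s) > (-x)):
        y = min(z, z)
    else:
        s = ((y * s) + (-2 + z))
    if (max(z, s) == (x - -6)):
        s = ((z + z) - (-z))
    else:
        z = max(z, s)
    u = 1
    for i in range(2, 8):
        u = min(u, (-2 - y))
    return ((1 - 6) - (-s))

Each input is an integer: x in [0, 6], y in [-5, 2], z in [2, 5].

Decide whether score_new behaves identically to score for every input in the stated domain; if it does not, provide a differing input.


x=1, y=-5, z=4 yields 7 from score but 15 from score_new.
verdict: not equivalent; witness: x=1, y=-5, z=4


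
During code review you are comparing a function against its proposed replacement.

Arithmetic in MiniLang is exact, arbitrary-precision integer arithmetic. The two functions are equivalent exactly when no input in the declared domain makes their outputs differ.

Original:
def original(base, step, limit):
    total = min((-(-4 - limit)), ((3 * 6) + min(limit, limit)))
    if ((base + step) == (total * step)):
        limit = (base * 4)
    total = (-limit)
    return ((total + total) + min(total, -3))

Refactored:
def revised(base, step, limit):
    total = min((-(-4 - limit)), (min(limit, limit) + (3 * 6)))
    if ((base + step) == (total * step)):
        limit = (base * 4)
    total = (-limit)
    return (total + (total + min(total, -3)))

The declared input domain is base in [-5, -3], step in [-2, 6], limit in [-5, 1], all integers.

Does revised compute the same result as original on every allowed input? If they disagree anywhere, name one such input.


The two are interchangeable: same computation, different form, and every declared input agrees.
Tracing base=-5, step=-1, limit=-1: original: total := 3 | ((base + step) == (total * step)): false | total := 1 | result -1 | revised: total := 3 | ((base + step) == (total * step)): false | total := 1 | result -1 — matching result -1.
Checked all 189 inputs in the declared domain: the outputs agree on every one.
verdict: equivalent


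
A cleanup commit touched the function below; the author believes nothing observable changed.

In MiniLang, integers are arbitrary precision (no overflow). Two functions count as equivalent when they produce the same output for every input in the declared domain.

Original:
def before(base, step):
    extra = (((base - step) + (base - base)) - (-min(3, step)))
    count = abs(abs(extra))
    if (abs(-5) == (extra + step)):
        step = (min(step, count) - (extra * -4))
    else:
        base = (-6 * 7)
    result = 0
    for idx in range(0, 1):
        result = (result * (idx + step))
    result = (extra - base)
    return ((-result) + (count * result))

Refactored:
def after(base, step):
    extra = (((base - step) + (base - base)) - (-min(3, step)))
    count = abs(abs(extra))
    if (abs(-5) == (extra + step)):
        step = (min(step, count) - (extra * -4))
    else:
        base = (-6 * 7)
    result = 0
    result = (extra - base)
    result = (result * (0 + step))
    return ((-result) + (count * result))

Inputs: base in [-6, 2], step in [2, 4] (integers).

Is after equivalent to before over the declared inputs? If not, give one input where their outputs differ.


On input base=-6, step=2, before returns 180 while after returns 360.
verdict: not equivalent; witness: base=-6, step=2


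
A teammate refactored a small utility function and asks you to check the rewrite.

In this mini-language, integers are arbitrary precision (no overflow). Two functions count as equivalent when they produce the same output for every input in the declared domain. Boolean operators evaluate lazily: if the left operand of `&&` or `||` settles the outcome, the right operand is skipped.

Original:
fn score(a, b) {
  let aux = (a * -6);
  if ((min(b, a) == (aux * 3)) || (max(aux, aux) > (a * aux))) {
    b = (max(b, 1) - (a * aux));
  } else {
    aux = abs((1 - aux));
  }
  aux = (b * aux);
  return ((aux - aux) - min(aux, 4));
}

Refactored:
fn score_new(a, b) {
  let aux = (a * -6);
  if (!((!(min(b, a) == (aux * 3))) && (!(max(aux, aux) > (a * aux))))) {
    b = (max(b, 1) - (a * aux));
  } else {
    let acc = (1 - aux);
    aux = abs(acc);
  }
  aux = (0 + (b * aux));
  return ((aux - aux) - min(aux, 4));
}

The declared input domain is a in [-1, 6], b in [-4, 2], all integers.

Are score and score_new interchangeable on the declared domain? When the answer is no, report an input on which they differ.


Reading the diff, among the changes: arithmetic usage differs; statement counts differ; constant usage differs; local variable names differ; boolean connective usage differs.
Spot check at a=4, b=-1 — score: aux becomes -24; next ((min(b, a) == (aux * 3)) || (max(aux, aux) > (a * aux))) evaluates to true; next b becomes 97; next aux becomes -2328; next final value 2328. score_new: aux becomes -24; next (!((!(min(b, a) == (aux * 3))) && (!(max(aux, aux) > (a * aux))))) evaluates to true; next b becomes 97; next aux becomes -2328; next final value 2328. Both give 2328.
An exhaustive pass over the 56 declared inputs shows identical outputs.
verdict: equivalent


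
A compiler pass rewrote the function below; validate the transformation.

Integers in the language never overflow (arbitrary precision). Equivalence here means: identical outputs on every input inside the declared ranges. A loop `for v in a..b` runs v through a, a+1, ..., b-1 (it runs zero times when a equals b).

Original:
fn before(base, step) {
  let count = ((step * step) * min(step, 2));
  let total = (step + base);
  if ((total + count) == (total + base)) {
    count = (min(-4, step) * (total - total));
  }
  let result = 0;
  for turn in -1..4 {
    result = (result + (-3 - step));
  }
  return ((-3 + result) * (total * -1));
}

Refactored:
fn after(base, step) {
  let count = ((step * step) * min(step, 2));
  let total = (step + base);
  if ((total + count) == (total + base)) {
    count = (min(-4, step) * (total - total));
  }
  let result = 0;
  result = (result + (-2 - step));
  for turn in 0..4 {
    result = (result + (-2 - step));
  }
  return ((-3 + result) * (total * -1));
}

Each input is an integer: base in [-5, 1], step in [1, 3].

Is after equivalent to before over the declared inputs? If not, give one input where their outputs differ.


Not equivalent: base=-5, step=1 separates them (-92 vs -72).
before: count=1, then total=-4, then ((total + count) == (total + base)) is false, then result=0, then (turn=-1), then result=-4, then (turn=0), then result=-8, then (turn=1), then result=-12, then (turn=2), then result=-16, then (turn=3), then result=-20, then returns -92
after: count=1, then total=-4, then ((total + count) == (total + base)) is false, then result=0, then result=-3, then (turn=0), then result=-6, then (turn=1), then result=-9, then (turn=2), then result=-12, then (turn=3), then result=-15, then returns -72
verdict: not equivalent; witness: base=-5, step=1


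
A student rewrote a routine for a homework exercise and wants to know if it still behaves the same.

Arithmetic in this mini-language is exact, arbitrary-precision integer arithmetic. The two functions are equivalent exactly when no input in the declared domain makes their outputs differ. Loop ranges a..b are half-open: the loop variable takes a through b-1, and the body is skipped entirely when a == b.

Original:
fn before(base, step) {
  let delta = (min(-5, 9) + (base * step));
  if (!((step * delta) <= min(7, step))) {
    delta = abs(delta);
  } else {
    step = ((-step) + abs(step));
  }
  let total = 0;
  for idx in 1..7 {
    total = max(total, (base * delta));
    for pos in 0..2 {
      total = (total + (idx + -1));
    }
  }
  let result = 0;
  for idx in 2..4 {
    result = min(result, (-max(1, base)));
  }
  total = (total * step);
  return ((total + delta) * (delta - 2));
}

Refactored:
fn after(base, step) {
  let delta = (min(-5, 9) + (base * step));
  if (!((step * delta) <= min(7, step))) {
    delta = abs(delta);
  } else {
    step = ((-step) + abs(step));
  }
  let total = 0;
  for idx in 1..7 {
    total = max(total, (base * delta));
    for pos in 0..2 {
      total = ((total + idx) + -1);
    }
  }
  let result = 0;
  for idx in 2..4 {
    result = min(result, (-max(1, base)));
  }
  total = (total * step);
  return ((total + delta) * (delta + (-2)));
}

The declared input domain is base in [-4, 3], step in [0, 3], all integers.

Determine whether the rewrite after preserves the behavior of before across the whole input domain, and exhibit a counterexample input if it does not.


The two are interchangeable: arithmetic usage differs, and every declared input agrees.
Tracing base=-1, step=3: before: delta = -8; (!((step * delta) <= min(7, step))) -> false; step = 0; total = 0; [idx=1]; total = 8; [pos=0]; total = 8; [pos=1]; total = 8; [idx=2]; total = 8; [pos=0]; total = 9; [pos=1]; total = 10; [idx=3]; total = 10; [pos=0]; total = 12; [pos=1]; total = 14; [idx=4]; total = 14; [pos=0]; total = 17; [pos=1]; total = 20; [idx=5]; total = 20; [pos=0]; total = 24; [pos=1]; total = 28; [idx=6]; total = 28; [pos=0]; total = 33; [pos=1]; total = 38; result = 0; [idx=2]; result = -1; [idx=3]; result = -1; total = 0; return 80 | after: delta = -8; (!((step * delta) <= min(7, step))) -> false; step = 0; total = 0; [idx=1]; total = 8; [pos=0]; total = 8; [pos=1]; total = 8; [idx=2]; total = 8; [pos=0]; total = 9; [pos=1]; total = 10; [idx=3]; total = 10; [pos=0]; total = 12; [pos=1]; total = 14; [idx=4]; total = 14; [pos=0]; total = 17; [pos=1]; total = 20; [idx=5]; total = 20; [pos=0]; total = 24; [pos=1]; total = 28; [idx=6]; total = 28; [pos=0]; total = 33; [pos=1]; total = 38; result = 0; [idx=2]; result = -1; [idx=3]; result = -1; total = 0; return 80 — matching result 80.
Across all 32 domain points the two functions coincide.
verdict: equivalent


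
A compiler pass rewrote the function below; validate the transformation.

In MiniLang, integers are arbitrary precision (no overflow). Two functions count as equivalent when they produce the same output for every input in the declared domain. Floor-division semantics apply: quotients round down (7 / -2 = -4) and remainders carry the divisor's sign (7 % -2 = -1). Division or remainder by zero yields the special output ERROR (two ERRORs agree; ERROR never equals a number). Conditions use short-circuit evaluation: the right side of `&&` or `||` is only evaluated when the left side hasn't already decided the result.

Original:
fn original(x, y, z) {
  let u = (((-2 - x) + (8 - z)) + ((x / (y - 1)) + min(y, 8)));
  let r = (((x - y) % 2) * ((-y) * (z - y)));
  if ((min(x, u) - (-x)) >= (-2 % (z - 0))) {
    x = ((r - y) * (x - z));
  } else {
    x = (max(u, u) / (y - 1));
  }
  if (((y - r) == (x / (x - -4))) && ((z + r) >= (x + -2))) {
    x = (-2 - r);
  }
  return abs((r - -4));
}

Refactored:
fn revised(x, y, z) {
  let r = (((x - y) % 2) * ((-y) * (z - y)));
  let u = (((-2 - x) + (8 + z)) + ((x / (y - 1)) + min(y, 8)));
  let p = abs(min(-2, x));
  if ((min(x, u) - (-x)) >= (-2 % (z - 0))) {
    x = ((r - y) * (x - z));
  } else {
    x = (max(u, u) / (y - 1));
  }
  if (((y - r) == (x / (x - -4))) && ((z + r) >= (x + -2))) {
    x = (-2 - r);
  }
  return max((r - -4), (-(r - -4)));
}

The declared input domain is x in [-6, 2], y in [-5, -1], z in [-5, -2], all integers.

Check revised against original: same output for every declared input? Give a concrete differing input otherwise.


Try x=-6, y=-3, z=-5.
original: u = 15; r = -6; ((min(x, u) - (-x)) >= (-2 % (z - 0))) -> false; x = -4; division by zero -> ERROR
revised: r = -6; u = 5; p = 6; ((min(x, u) - (-x)) >= (-2 % (z - 0))) -> false; x = -2; (((y - r) == (x / (x - -4))) && ((z + r) >= (x + -2))) -> false; return 2
ERROR != 2, so the rewrite changes behavior.
verdict: not equivalent; witness: x=-6, y=-3, z=-5


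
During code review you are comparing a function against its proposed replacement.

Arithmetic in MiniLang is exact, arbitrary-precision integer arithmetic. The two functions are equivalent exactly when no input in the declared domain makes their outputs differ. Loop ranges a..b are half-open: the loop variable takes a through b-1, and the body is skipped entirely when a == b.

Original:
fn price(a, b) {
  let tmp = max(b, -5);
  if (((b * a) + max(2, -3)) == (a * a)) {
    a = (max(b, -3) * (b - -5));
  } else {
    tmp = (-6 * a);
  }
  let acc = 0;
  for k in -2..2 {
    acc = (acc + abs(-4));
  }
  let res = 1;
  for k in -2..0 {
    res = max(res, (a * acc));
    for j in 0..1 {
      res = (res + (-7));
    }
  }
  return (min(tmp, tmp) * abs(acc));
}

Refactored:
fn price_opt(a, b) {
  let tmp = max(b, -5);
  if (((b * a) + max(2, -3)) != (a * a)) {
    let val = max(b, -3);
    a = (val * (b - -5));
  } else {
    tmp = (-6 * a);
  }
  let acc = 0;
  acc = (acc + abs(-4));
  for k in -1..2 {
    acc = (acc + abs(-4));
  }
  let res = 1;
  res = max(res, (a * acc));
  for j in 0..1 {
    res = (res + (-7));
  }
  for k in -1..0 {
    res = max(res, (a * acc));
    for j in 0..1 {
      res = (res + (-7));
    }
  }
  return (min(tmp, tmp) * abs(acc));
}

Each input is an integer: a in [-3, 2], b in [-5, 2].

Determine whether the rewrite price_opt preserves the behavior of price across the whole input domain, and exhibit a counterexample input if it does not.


The rewrite breaks on a=-3, b=-5, where the results are 288 and -80.
price: tmp=-5, then (((b * a) + max(2, -3)) == (a * a)) is false, then tmp=18, then acc=0, then (k=-2), then acc=4, then (k=-1), then acc=8, then (k=0), then acc=12, then (k=1), then acc=16, then res=1, then (k=-2), then res=1, then (j=0), then res=-6, then (k=-1), then res=-6, then (j=0), then res=-13, then returns 288
price_opt: tmp=-5, then (((b * a) + max(2, -3)) != (a * a)) is true, then val=-3, then a=0, then acc=0, then acc=4, then (k=-1), then acc=8, then (k=0), then acc=12, then (k=1), then acc=16, then res=1, then res=1, then (j=0), then res=-6, then (k=-1), then res=0, then (j=0), then res=-7, then returns -80
verdict: not equivalent; witness: a=-3, b=-5


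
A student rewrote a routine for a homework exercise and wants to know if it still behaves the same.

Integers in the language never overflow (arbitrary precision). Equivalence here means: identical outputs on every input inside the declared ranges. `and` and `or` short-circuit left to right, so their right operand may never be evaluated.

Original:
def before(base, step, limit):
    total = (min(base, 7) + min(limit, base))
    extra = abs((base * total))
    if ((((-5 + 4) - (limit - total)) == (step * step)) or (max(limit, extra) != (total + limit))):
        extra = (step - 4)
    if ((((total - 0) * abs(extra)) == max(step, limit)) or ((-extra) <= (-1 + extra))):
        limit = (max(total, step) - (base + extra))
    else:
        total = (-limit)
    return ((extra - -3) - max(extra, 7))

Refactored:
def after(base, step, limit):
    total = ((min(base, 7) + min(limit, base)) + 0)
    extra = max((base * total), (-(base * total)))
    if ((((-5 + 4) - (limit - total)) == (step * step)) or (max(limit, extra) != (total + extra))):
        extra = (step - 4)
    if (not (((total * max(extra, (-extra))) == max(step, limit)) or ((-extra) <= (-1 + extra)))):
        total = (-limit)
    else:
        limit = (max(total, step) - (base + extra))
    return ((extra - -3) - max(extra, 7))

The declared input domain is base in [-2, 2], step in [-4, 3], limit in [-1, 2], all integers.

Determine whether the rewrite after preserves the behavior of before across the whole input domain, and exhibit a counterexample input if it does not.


Take base=0, step=-4, limit=1.
before: total=0, then extra=0, then ((((-5 + 4) - (limit - total)) == (step * step)) or (max(limit, extra) != (total + limit))) is false, then ((((total - 0) * abs(extra)) == max(step, limit)) or ((-extra) <= (-1 + extra))) is false, then total=-1, then returns -4
after: total=0, then extra=0, then ((((-5 + 4) - (limit - total)) == (step * step)) or (max(limit, extra) != (total + extra))) is true, then extra=-8, then (not (((total * max(extra, (-extra))) == max(step, limit)) or ((-extra) <= (-1 + extra)))) is true, then total=-1, then returns -12
-4 and -12 differ, so these are not the same function on this domain.
verdict: not equivalent; witness: base=0, step=-4, limit=1


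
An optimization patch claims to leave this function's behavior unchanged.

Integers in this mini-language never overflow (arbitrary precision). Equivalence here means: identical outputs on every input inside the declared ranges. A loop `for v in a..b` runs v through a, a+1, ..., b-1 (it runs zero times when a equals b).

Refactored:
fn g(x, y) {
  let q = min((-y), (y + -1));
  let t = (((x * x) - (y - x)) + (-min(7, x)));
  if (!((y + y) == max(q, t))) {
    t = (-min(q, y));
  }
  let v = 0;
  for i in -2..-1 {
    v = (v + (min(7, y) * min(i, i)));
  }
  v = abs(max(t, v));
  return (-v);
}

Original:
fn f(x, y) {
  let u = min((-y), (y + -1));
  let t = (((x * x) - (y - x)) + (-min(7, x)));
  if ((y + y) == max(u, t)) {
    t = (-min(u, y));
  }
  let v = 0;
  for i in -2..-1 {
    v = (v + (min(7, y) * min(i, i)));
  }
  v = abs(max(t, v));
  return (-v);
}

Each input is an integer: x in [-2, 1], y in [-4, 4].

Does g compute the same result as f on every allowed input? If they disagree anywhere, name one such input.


Evaluate both at x=-2, y=-3.
f: u=-4, then t=7, then ((y + y) == max(u, t)) is false, then v=0, then (i=-2), then v=6, then v=7, then returns -7
g: q=-4, then t=7, then (!((y + y) == max(q, t))) is true, then t=4, then v=0, then (i=-2), then v=6, then v=6, then returns -6
-7 vs -6 — the two versions disagree here.
verdict: not equivalent; witness: x=-2, y=-3


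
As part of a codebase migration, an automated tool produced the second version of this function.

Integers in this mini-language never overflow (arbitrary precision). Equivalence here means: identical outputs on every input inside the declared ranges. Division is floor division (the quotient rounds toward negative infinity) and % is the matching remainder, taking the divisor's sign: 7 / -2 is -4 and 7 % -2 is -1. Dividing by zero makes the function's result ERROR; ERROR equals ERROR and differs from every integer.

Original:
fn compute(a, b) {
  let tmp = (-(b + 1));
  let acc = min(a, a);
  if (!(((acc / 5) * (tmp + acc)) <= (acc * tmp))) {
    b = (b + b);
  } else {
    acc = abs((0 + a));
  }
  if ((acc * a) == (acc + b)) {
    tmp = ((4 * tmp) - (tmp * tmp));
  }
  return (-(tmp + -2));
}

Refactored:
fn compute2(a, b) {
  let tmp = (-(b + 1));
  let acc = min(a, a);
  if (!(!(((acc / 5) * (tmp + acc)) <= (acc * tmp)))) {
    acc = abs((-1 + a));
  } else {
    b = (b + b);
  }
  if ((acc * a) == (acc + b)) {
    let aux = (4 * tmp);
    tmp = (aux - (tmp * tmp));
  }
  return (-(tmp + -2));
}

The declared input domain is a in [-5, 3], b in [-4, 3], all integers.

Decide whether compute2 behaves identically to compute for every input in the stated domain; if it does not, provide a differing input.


At a=0, b=0: compute gives 7, compute2 gives 3.
verdict: not equivalent; witness: a=0, b=0


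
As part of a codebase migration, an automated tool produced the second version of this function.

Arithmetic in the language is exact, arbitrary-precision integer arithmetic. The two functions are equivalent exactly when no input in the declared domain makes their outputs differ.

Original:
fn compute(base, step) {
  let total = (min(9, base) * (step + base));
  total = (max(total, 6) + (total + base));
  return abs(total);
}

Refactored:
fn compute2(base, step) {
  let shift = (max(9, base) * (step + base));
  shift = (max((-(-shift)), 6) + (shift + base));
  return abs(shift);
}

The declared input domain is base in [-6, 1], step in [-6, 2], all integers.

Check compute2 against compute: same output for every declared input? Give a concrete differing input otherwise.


The rewrite breaks on base=-6, step=-6, where the results are 138 and 108.
compute: total=72, then total=138, then returns 138
compute2: shift=-108, then shift=-108, then returns 108
verdict: not equivalent; witness: base=-6, step=-6


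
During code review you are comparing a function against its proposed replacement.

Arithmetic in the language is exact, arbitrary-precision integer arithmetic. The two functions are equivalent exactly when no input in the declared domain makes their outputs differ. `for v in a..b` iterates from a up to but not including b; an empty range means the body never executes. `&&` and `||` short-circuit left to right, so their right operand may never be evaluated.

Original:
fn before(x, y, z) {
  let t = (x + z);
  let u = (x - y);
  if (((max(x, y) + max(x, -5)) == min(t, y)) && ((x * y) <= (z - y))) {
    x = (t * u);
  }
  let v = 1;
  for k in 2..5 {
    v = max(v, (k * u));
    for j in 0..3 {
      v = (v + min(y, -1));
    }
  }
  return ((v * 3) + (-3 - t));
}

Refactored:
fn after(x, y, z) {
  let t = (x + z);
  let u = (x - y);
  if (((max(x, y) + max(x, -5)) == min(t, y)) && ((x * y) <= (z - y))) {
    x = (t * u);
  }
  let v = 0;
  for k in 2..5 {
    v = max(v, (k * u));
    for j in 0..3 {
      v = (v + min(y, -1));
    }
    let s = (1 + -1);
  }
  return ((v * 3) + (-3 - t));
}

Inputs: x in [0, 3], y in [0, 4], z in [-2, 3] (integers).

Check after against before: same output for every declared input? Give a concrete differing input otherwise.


Run the pair on x=0, y=2, z=-2.
before: t becomes -2; next u becomes -2; next (((max(x, y) + max(x, -5)) == min(t, y)) && ((x * y) <= (z - y))) evaluates to false; next v becomes 1; next at k=2:; next v becomes 1; next at j=0:; next v becomes 0; next at j=1:; next v becomes -1; next at j=2:; next v becomes -2; next at k=3:; next v becomes -2; next at j=0:; next v becomes -3; next at j=1:; next v becomes -4; next at j=2:; next v becomes -5; next at k=4:; next v becomes -5; next at j=0:; next v becomes -6; next at j=1:; next v becomes -7; next at j=2:; next v becomes -8; next final value -25
after: t becomes -2; next u becomes -2; next (((max(x, y) + max(x, -5)) == min(t, y)) && ((x * y) <= (z - y))) evaluates to false; next v becomes 0; next at k=2:; next v becomes 0; next at j=0:; next v becomes -1; next at j=1:; next v becomes -2; next at j=2:; next v becomes -3; next s becomes 0; next at k=3:; next v becomes -3; next at j=0:; next v becomes -4; next at j=1:; next v becomes -5; next at j=2:; next v becomes -6; next s becomes 0; next at k=4:; next v becomes -6; next at j=0:; next v becomes -7; next at j=1:; next v becomes -8; next at j=2:; next v becomes -9; next s becomes 0; next final value -28
-25 vs -28 — the two versions disagree here.
verdict: not equivalent; witness: x=0, y=2, z=-2


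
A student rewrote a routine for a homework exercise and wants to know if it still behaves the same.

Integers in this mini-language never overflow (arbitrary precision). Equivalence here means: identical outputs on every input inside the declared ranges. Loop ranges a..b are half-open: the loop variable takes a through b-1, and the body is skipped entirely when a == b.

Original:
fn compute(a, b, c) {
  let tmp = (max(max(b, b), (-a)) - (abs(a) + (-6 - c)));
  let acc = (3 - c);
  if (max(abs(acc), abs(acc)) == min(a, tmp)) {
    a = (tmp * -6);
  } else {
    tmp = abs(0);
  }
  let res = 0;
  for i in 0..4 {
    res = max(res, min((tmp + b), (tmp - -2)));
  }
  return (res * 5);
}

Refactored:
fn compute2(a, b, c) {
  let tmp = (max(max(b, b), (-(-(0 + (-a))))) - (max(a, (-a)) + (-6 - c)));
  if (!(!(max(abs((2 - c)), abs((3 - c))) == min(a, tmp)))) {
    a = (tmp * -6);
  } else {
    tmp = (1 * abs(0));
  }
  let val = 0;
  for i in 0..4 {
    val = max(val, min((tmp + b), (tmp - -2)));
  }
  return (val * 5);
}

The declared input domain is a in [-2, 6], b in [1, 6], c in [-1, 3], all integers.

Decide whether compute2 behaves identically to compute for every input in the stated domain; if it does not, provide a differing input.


There is a counterexample at a=0, b=1, c=3: 55 on one side, 5 on the other.
compute: tmp := 10 | acc := 0 | (max(abs(acc), abs(acc)) == min(a, tmp)): true | a := -60 | res := 0 | iter i=0: | res := 11 | iter i=1: | res := 11 | iter i=2: | res := 11 | iter i=3: | res := 11 | result 55
compute2: tmp := 10 | (!(!(max(abs((2 - c)), abs((3 - c))) == min(a, tmp)))): false | tmp := 0 | val := 0 | iter i=0: | val := 1 | iter i=1: | val := 1 | iter i=2: | val := 1 | iter i=3: | val := 1 | result 5
verdict: not equivalent; witness: a=0, b=1, c=3


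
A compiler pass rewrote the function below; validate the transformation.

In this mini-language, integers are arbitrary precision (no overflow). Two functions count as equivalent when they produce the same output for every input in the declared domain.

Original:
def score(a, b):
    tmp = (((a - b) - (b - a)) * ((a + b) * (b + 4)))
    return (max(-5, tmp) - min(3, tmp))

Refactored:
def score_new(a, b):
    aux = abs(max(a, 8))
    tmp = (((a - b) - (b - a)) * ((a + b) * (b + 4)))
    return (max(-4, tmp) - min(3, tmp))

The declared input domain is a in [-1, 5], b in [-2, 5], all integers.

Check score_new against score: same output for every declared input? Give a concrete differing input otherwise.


These are not equivalent — on a=-1, b=-2 the outputs split (7 vs 8).
score: tmp := -12 | result 7
score_new: aux := 8 | tmp := -12 | result 8
verdict: not equivalent; witness: a=-1, b=-2


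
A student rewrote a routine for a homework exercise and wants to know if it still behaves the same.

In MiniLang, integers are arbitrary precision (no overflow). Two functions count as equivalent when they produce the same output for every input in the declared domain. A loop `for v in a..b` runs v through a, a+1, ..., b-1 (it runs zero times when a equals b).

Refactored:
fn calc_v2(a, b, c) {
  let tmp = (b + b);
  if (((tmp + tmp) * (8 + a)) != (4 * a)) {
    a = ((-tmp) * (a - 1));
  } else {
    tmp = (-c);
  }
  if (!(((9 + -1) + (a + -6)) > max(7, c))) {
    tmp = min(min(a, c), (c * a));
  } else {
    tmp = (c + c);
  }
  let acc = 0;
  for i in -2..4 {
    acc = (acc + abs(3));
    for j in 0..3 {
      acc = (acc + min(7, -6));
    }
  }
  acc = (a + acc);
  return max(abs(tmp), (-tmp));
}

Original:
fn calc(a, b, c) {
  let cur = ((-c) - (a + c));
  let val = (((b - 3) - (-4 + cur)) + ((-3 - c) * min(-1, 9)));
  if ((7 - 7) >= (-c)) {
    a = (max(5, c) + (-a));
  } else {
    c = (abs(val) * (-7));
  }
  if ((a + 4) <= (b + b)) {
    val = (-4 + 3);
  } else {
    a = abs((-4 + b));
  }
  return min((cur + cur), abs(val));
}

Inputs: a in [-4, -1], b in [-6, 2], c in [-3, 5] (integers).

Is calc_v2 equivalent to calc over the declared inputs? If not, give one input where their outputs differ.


Input a=-4, b=-6, c=-3: 15 from calc versus 60 from calc_v2.
verdict: not equivalent; witness: a=-4, b=-6, c=-3


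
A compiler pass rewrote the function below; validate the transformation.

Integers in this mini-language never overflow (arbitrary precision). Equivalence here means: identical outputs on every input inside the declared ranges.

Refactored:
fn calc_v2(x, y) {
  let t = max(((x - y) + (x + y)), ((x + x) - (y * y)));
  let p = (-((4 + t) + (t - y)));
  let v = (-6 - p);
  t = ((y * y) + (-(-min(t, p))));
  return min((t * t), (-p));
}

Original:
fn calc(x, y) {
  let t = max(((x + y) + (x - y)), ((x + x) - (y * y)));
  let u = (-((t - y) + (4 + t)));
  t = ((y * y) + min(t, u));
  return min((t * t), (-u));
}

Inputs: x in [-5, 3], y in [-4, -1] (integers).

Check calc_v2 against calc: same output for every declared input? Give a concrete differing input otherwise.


Equivalent. Whatever the rewrite altered, no input in the stated domain can expose a difference.
Across all 36 domain points the two functions coincide.
Tracing x=0, y=-4: calc: t = 0; u = -8; t = 8; return 8 | calc_v2: t = 0; p = -8; v = 2; t = 8; return 8 — matching result 8.
verdict: equivalent


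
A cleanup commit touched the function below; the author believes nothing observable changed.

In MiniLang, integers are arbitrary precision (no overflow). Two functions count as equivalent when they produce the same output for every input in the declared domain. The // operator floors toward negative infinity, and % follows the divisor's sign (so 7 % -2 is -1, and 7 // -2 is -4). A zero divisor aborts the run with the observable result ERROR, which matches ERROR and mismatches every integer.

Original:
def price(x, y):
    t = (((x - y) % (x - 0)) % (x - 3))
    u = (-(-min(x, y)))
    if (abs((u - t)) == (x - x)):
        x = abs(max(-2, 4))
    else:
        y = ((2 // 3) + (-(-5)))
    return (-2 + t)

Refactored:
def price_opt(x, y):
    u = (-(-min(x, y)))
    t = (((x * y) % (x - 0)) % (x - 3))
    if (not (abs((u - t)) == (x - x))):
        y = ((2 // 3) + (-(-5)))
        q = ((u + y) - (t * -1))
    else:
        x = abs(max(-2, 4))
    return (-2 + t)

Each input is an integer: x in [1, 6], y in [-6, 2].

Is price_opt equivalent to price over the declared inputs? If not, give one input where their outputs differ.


The rewrite breaks on x=5, y=-6, where the results are -1 and -2.
price: t = 1; u = -6; (abs((u - t)) == (x - x)) -> false; y = 5; return -1
price_opt: u = -6; t = 0; (not (abs((u - t)) == (x - x))) -> true; y = 5; q = -1; return -2
verdict: not equivalent; witness: x=5, y=-6


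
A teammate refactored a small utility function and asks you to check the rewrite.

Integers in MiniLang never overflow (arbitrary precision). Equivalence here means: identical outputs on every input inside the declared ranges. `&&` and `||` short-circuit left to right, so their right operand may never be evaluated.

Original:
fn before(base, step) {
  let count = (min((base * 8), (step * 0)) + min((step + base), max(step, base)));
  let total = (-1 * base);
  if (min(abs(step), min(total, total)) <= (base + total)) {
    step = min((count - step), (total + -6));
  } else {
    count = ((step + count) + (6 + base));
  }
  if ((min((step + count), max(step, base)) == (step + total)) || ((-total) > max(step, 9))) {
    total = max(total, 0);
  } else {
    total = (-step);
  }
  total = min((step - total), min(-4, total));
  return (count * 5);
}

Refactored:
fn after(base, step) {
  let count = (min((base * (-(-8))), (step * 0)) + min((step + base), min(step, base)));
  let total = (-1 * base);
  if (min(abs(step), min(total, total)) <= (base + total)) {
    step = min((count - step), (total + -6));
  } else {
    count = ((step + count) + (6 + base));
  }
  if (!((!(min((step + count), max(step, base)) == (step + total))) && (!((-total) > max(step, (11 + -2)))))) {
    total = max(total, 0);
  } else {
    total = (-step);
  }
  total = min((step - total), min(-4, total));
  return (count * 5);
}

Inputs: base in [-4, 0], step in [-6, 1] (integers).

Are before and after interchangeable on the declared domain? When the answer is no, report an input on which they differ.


Run the pair on base=-4, step=1.
before: count = -35; total = 4; (min(abs(step), min(total, total)) <= (base + total)) -> false; count = -32; ((min((step + count), max(step, base)) == (step + total)) || ((-total) > max(step, 9))) -> false; total = -1; total = -4; return -160
after: count = -36; total = 4; (min(abs(step), min(total, total)) <= (base + total)) -> false; count = -33; (!((!(min((step + count), max(step, base)) == (step + total))) && (!((-total) > max(step, (11 + -2)))))) -> false; total = -1; total = -4; return -165
-160 != -165, so the rewrite changes behavior.
verdict: not equivalent; witness: base=-4, step=1


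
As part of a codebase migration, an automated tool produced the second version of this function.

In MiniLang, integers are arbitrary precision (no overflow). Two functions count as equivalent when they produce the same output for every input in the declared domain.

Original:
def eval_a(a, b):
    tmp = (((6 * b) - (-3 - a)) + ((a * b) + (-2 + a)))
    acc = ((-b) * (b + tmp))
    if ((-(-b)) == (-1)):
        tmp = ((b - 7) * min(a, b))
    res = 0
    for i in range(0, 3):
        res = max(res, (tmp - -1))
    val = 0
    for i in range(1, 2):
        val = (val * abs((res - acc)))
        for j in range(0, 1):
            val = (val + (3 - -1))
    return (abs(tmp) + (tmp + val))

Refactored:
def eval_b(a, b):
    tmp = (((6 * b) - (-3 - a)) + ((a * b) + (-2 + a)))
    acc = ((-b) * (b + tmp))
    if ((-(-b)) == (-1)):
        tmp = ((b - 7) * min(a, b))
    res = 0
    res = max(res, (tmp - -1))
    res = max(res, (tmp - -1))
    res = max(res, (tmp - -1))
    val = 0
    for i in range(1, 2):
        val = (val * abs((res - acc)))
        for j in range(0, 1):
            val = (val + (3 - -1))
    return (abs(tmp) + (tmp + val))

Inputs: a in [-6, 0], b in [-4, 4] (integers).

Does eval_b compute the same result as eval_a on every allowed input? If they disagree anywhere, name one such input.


Comparing the listings, the differences include: min/max/abs usage differs, constant usage differs, arithmetic usage differs, loop structure differs, statement counts differ.
As a probe, take a=0, b=4: eval_a runs tmp := 25 | acc := -116 | ((-(-b)) == (-1)): false | res := 0 | iter i=0: | res := 26 | iter i=1: | res := 26 | iter i=2: | res := 26 | val := 0 | iter i=1: | val := 0 | iter j=0: | val := 4 | result 54; eval_b runs tmp := 25 | acc := -116 | ((-(-b)) == (-1)): false | res := 0 | res := 26 | res := 26 | res := 26 | val := 0 | iter i=1: | val := 0 | iter j=0: | val := 4 | result 54; both end at 54.
An exhaustive pass over the 63 declared inputs shows identical outputs.
verdict: equivalent


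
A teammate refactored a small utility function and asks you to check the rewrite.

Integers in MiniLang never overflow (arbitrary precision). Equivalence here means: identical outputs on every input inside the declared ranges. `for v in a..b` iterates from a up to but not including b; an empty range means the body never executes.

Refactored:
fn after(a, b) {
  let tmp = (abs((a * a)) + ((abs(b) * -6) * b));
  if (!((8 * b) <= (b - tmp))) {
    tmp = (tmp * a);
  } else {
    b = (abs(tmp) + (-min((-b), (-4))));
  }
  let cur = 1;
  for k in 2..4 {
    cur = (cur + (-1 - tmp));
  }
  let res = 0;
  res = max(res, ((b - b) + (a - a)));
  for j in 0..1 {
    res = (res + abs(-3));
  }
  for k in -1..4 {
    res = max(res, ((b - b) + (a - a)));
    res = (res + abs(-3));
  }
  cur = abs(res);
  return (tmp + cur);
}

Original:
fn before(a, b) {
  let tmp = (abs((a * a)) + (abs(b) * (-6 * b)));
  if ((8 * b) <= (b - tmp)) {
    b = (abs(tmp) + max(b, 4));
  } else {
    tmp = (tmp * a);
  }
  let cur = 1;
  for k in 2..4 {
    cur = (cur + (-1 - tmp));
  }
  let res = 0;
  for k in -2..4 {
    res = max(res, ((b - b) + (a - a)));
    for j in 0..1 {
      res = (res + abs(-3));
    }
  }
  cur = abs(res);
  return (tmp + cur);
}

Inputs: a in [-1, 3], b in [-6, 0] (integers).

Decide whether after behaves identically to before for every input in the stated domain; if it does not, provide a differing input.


Although loop structure differs, and constant usage differs, and arithmetic usage differs, and min/max/abs usage differs, and boolean connective usage differs, and statement counts differ, 35/35 inputs agree.
verdict: equivalent


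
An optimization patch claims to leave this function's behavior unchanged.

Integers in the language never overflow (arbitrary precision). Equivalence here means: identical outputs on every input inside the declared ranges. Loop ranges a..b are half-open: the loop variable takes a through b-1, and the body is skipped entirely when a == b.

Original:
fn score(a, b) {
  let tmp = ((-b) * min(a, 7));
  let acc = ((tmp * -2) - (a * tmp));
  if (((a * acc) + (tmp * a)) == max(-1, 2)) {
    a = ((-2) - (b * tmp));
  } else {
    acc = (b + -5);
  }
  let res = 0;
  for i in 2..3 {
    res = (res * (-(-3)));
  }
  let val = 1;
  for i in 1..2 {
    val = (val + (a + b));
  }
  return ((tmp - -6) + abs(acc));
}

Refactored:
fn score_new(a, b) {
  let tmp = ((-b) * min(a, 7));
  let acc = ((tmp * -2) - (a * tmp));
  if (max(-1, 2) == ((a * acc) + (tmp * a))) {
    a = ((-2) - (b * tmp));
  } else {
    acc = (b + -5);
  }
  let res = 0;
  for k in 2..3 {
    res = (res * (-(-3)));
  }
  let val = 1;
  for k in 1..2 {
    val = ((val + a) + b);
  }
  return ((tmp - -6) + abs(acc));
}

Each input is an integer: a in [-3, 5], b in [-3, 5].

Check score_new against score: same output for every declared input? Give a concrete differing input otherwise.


Equivalent — the differences include local variable names differ, yet no declared input distinguishes the two.
As a probe, take a=3, b=5: score runs tmp = -15; acc = 75; (((a * acc) + (tmp * a)) == max(-1, 2)) -> false; acc = 0; res = 0; [i=2]; res = 0; val = 1; [i=1]; val = 9; return -9; score_new runs tmp = -15; acc = 75; (max(-1, 2) == ((a * acc) + (tmp * a))) -> false; acc = 0; res = 0; [k=2]; res = 0; val = 1; [k=1]; val = 9; return -9; both end at -9.
Every one of the 81 inputs gives matching results.
verdict: equivalent


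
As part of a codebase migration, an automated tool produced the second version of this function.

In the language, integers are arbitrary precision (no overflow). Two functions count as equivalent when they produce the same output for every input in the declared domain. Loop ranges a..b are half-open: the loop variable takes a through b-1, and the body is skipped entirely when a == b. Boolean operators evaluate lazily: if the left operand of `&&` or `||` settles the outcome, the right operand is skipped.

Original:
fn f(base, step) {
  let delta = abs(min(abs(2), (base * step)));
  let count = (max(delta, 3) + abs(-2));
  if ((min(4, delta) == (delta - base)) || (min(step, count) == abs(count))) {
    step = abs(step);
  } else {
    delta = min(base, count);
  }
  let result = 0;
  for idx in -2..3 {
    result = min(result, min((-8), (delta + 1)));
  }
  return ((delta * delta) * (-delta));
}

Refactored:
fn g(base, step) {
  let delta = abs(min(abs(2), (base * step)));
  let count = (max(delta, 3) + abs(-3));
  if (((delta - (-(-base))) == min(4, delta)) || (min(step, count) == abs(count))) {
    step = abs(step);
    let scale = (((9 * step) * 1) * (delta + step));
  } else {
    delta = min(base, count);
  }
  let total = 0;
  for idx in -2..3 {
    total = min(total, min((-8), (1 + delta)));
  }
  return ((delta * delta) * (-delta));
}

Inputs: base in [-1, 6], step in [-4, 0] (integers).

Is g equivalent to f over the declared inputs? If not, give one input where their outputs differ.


At base=6, step=0: f gives -125, g gives -216.
verdict: not equivalent; witness: base=6, step=0


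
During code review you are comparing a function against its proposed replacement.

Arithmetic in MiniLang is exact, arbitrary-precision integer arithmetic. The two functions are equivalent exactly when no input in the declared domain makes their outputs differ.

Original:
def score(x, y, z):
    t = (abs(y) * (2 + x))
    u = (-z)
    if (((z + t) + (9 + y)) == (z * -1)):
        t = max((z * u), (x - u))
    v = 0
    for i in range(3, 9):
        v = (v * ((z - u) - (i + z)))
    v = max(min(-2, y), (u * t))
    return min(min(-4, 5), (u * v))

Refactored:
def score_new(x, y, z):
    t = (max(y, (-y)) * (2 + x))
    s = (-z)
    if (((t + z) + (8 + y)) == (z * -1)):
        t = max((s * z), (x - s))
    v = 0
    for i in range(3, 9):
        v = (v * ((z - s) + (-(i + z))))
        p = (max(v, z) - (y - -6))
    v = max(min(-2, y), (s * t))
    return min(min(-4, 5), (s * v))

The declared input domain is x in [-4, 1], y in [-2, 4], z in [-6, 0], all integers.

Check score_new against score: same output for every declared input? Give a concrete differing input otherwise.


Evaluate both at x=-4, y=0, z=-4.
score: t becomes 0; next u becomes 4; next (((z + t) + (9 + y)) == (z * -1)) evaluates to false; next v becomes 0; next at i=3:; next v becomes 0; next at i=4:; next v becomes 0; next at i=5:; next v becomes 0; next at i=6:; next v becomes 0; next at i=7:; next v becomes 0; next at i=8:; next v becomes 0; next v becomes 0; next final value -4
score_new: t becomes 0; next s becomes 4; next (((t + z) + (8 + y)) == (z * -1)) evaluates to true; next t becomes -8; next v becomes 0; next at i=3:; next v becomes 0; next p becomes -6; next at i=4:; next v becomes 0; next p becomes -6; next at i=5:; next v becomes 0; next p becomes -6; next at i=6:; next v becomes 0; next p becomes -6; next at i=7:; next v becomes 0; next p becomes -6; next at i=8:; next v becomes 0; next p becomes -6; next v becomes -2; next final value -8
-4 against -8: the behavior changed.
verdict: not equivalent; witness: x=-4, y=0, z=-4
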